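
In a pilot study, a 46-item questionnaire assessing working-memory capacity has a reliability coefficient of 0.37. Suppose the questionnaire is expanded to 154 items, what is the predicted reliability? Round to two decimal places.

0.66

n = 154/46 = 3.3478
Spearman-Brown: r_new = n·r / (1 + (n − 1)·r)
r_new = (3.3478 × 0.37) / (1 + (3.3478 − 1) × 0.37)
     = 1.2387 / 1.8687 = 0.6629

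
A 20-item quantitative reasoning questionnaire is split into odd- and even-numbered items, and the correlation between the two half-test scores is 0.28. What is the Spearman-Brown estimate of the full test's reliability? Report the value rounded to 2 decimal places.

0.44

r_full = 2r_hh / (1 + r_hh) = 2 × 0.28 / (1 + 0.28)
       = 0.5600 / 1.2800 = 0.4375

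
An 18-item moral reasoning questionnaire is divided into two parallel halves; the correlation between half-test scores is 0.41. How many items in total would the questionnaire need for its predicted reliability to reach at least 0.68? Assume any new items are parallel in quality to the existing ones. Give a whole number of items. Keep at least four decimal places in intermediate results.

r_full = 2(0.41)/(1 + 0.41) = 0.5816
Solve Spearman-Brown for n: n = 0.68(1 − 0.5816) / [0.5816(1 − 0.68)] = 1.5287
Required items = 1.5287 × 18 = 27.52, so 28 items.

28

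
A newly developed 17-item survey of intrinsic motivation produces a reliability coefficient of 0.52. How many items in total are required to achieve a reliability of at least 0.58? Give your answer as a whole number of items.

Spearman-Brown solved for the length factor n:
n = r*(1 − r) / [ r (1 − r*) ]
n = 0.58 × (1 − 0.52) / [ 0.52 × (1 − 0.58) ]
  = 0.2784 / 0.2184 = 1.2747
1.2747 × 17 = 21.67 → 22 items

22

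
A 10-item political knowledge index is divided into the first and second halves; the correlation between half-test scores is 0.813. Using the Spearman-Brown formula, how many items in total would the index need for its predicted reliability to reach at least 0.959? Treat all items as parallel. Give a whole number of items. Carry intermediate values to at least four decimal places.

Corrected full-test reliability: r_full = 2 × 0.813 / (1 + 0.813) ≈ 0.8969
Solve Spearman-Brown for n: n = 0.959(1 − 0.8969) / [0.8969(1 − 0.959)] = 2.6887
Required items = 2.6887 × 10 = 26.89, so 27 items.

27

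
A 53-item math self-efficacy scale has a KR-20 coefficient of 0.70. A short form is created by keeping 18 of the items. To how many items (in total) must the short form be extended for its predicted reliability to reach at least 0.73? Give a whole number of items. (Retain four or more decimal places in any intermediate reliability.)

Short-form reliability: n = 18/53 = 0.3396; r_18 = n·r/(1+(n−1)r) ≈ 0.4421
Length factor from the short form to reach 0.73: n' = 0.73(1 − 0.4421) / [0.4421(1 − 0.73)] ≈ 3.4119
Items = 3.4119 × 18 ≈ 61.41 → 62

62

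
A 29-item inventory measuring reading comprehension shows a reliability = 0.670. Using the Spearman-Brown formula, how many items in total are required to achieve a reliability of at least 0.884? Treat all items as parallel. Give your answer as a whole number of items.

Invert Spearman-Brown to solve for n:
n = r*(1 − r) / [ r (1 − r*) ]
n = 0.884(1 − 0.670) / [0.670(1 − 0.884)]
n = 0.291720 / 0.077720 ≈ 3.7535
So the test needs 3.7535 × 29 ≈ 108.85 items; rounding up, 109.

109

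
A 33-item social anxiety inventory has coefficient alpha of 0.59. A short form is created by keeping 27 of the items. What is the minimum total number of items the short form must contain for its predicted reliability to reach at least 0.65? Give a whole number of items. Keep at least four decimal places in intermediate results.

First, r for the 27-item form: n = 27/33 = 0.8182, so r_27 = 0.8182·0.59/(1 + (0.8182 − 1)·0.59) = 0.5407
Length factor from the short form to reach 0.65: n' = 0.65(1 − 0.5407) / [0.5407(1 − 0.65)] ≈ 1.5776
Items = 1.5776 × 27 ≈ 42.60 → 43

43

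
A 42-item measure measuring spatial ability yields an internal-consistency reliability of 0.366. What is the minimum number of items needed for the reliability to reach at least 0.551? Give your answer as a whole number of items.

Invert Spearman-Brown to solve for n:
n = r_target (1 − r_old) / [ r_old (1 − r_target) ]
n = 0.551(1 − 0.366) / [0.366(1 − 0.551)]
  = 0.349334 / 0.164334 = 2.1258
Items needed = n × 42 = 2.1258 × 42 ≈ 89.28 → round up to 90

90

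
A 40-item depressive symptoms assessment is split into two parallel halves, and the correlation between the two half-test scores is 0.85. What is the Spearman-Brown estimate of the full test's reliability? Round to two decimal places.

0.92

Each half is half the length of the full test, so the full test is n = 2 times a half.
r_full = 2(0.85) / (1 + 0.85)
       = 1.7000 / 1.8500 = 0.9189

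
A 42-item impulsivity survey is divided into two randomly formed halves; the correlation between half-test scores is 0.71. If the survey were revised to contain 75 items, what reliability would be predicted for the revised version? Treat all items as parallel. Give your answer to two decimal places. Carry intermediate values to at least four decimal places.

0.90

Full-test reliability from the split-half r: r_full = 2(0.71)/(1 + 0.71) = 0.8304
Then adjust to 75 items: n = 75/42 = 1.7857
r_new = n·r_full / (1 + (n − 1)·r_full) = 1.4828 / 1.6524 ≈ 0.8974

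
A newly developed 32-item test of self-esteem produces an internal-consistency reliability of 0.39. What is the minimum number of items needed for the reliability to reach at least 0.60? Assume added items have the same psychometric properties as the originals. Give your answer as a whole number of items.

76

Rearranging the Spearman-Brown formula for n,
n = r_target (1 − r_old) / [ r_old (1 − r_target) ]
n = 0.60 × (1 − 0.39) / [ 0.39 × (1 − 0.60) ]
n = 0.3660 / 0.1560 ≈ 2.3462
2.3462 × 32 = 75.08 → 76 items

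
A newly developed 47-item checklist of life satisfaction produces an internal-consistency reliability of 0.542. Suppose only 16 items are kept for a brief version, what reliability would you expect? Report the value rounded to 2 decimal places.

n = 16/47 = 0.3404
Apply the Spearman-Brown prophecy formula, r' = nr / [1 + (n − 1)r]:
r_new = (0.3404 × 0.542) / (1 + (0.3404 − 1) × 0.542)
     = 0.1845 / 0.6425 = 0.2872

0.29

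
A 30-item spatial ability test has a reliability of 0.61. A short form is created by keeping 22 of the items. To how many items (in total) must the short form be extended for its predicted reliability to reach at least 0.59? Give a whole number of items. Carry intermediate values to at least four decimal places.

28

First, r for the 22-item form: n = 22/30 = 0.7333, so r_22 = 0.7333·0.61/(1 + (0.7333 − 1)·0.61) = 0.5342
Then solve for n' with r_old = 0.5342, r_target = 0.59: n' = 0.59(1 − 0.5342)/[0.5342(1 − 0.59)] = 1.2548
Total items = 1.2548 × 22 = 27.61, rounded up to 28.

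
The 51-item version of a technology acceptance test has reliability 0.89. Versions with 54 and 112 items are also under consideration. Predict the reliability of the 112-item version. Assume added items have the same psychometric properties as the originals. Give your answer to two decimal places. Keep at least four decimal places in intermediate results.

0.95

Only the ratio of lengths matters: n = 112/51 = 2.1961
r_{112} = n·r / (1 + (n − 1)·r) = 1.9545 / 2.0645 ≈ 0.9467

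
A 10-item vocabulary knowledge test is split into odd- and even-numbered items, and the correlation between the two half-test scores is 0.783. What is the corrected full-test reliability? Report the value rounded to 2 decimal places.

Apply the Spearman-Brown correction with n = 2:
r_full = 2r_hh / (1 + r_hh) = 2 × 0.783 / (1 + 0.783)
r_full = 1.5660 / 1.7830 ≈ 0.8783

0.88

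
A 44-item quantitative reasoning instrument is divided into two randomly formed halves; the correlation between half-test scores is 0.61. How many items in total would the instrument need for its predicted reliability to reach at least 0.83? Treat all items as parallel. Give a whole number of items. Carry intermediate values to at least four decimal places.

Corrected full-test reliability: r_full = 2 × 0.61 / (1 + 0.61) ≈ 0.7578
n = r_tgt(1 − r_full) / [r_full(1 − r_tgt)] = 0.83 × 0.2422 / (0.7578 × 0.17) ≈ 1.5604
Items = 1.5604 × 44 ≈ 68.66 → 69

69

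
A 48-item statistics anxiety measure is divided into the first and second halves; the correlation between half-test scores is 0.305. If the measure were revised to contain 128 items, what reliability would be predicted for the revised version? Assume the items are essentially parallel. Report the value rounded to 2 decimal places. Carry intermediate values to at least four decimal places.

0.70

First correct the split-half correlation to full-test reliability: r_full = 2 × 0.305 / (1 + 0.305) ≈ 0.4674
Length factor from 48 to 128 items: n = 128/48 = 2.6667
r_new = n·r_full / (1 + (n − 1)·r_full) = 1.2464 / 1.7790 ≈ 0.7006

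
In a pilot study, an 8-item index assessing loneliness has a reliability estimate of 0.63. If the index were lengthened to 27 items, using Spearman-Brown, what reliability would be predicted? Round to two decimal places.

Length ratio n = 27/8 = 3.375
r_new = (3.375 × 0.63) / (1 + (3.375 − 1) × 0.63)
r_new = 2.1263 / 2.4962 ≈ 0.8518

0.85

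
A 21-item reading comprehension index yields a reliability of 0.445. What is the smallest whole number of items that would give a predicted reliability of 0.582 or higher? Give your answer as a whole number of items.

n = 0.582 × (1 − 0.445) / [ 0.445 × (1 − 0.582) ]
  = 0.323010 / 0.186010 = 1.7365
1.7365 × 21 = 36.47 → 37 items

37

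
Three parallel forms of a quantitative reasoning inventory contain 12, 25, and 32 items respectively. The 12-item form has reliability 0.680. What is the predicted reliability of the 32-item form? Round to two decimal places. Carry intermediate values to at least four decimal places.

Only the ratio of lengths matters: n = 32/12 = 2.6667
r_{32} = n·r / (1 + (n − 1)·r) = 1.8134 / 2.1334 ≈ 0.8500

0.85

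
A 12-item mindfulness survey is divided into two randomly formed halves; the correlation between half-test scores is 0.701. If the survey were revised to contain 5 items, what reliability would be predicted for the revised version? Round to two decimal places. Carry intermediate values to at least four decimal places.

First correct the split-half correlation to full-test reliability: r_full = 2 × 0.701 / (1 + 0.701) ≈ 0.8242
Then adjust to 5 items: n = 5/12 = 0.4167
r_new = n·r_full / (1 + (n − 1)·r_full) = 0.3434 / 0.5192 ≈ 0.6614

0.66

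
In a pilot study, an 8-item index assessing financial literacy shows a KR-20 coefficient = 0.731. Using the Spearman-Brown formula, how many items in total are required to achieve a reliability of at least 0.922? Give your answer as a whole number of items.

35

Spearman-Brown solved for the length factor n:
n = r*(1 − r) / [ r (1 − r*) ]
n = 0.922(1 − 0.731) / [0.731(1 − 0.922)]
n = 0.248018 / 0.057018 ≈ 4.3498
4.3498 × 8 = 34.80 → 35 items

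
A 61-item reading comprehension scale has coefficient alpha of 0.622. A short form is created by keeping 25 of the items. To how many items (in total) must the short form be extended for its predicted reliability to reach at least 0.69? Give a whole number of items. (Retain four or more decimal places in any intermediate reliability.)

Short-form reliability: n = 25/61 = 0.4098; r_25 = n·r/(1+(n−1)r) ≈ 0.4027
Length factor from the short form to reach 0.69: n' = 0.69(1 − 0.4027) / [0.4027(1 − 0.69)] ≈ 3.3014
Items = 3.3014 × 25 ≈ 82.53 → 83

83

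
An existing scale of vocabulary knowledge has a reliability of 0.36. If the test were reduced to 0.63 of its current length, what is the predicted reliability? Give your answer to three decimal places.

Spearman-Brown: r_new = n·r / (1 + (n − 1)·r)
r_new = (0.63 × 0.36) / (1 + (0.63 − 1) × 0.36)
r_new = 0.2268 / 0.8668 ≈ 0.2617

0.262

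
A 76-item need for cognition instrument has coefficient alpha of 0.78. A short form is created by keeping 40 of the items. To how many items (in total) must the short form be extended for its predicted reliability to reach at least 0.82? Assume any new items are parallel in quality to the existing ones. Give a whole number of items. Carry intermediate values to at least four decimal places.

98

First, r for the 40-item form: n = 40/76 = 0.5263, so r_40 = 0.5263·0.78/(1 + (0.5263 − 1)·0.78) = 0.6511
Length factor from the short form to reach 0.82: n' = 0.82(1 − 0.6511) / [0.6511(1 − 0.82)] ≈ 2.4412
Items = 2.4412 × 40 ≈ 97.65 → 98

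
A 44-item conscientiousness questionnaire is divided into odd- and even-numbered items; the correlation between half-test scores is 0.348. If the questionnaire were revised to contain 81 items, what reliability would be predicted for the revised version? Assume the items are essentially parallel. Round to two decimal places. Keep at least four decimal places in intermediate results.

0.66

First correct the split-half correlation to full-test reliability: r_full = 2 × 0.348 / (1 + 0.348) ≈ 0.5163
Then adjust to 81 items: n = 81/44 = 1.8409
r_new = n·r_full / (1 + (n − 1)·r_full) = 0.9505 / 1.4342 ≈ 0.6627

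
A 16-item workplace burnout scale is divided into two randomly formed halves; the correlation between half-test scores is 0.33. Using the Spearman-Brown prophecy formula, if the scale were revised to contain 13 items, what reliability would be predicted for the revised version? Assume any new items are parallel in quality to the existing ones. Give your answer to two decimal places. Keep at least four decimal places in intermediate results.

Spearman-Brown correction (n = 2): r_full = 2·0.33/(1 + 0.33) = 0.4962
Length factor from 16 to 13 items: n = 13/16 = 0.8125
r_new = n·r_full / (1 + (n − 1)·r_full) = 0.4032 / 0.9070 ≈ 0.4445

0.44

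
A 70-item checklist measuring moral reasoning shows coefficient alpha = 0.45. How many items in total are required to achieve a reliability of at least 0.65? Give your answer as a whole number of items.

159

n = [0.65 × 0.55] / [0.45 × 0.35]
n = 0.3575 / 0.1575 ≈ 2.2698
So the test needs 2.2698 × 70 ≈ 158.89 items; rounding up, 159.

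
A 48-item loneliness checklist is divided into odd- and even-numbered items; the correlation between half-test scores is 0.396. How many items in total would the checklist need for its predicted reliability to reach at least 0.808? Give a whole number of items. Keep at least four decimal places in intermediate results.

Corrected full-test reliability: r_full = 2 × 0.396 / (1 + 0.396) ≈ 0.5673
Solve Spearman-Brown for n: n = 0.808(1 − 0.5673) / [0.5673(1 − 0.808)] = 3.2098
Required items = 3.2098 × 48 = 154.07, so 155 items.

155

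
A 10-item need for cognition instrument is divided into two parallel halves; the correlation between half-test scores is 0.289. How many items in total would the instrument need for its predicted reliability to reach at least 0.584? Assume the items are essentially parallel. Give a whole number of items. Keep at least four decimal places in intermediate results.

Corrected full-test reliability: r_full = 2 × 0.289 / (1 + 0.289) ≈ 0.4484
Solve Spearman-Brown for n: n = 0.584(1 − 0.4484) / [0.4484(1 − 0.584)] = 1.7269
Items = 1.7269 × 10 ≈ 17.27 → 18

18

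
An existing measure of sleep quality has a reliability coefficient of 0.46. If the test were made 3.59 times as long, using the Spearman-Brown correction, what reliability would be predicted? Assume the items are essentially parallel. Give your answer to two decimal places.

Spearman-Brown: r_new = n·r / (1 + (n − 1)·r)
r_new = (3.59 × 0.46) / (1 + (3.59 − 1) × 0.46)
r_new = 1.6514 / 2.1914 ≈ 0.7536

0.75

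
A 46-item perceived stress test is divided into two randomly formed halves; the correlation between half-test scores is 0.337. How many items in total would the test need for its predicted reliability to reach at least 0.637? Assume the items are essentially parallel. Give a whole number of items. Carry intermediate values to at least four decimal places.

r_full = 2(0.337)/(1 + 0.337) = 0.5041
Solve Spearman-Brown for n: n = 0.637(1 − 0.5041) / [0.5041(1 − 0.637)] = 1.7263
Items = 1.7263 × 46 ≈ 79.41 → 80

80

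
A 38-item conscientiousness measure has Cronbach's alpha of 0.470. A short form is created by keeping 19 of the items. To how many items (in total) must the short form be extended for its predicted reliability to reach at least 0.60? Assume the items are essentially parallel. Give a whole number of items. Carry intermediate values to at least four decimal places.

First, r for the 19-item form: n = 19/38 = 0.5000, so r_19 = 0.5000·0.470/(1 + (0.5000 − 1)·0.470) = 0.3072
Then solve for n' with r_old = 0.3072, r_target = 0.60: n' = 0.60(1 − 0.3072)/[0.3072(1 − 0.60)] = 3.3828
Items = 3.3828 × 19 ≈ 64.27 → 65

65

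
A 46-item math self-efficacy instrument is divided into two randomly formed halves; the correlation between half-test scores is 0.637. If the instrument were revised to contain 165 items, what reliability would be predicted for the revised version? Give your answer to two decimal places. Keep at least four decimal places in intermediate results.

Full-test reliability from the split-half r: r_full = 2(0.637)/(1 + 0.637) = 0.7783
Length factor from 46 to 165 items: n = 165/46 = 3.5870
r_new = n·r_full / (1 + (n − 1)·r_full) = 2.7918 / 3.0135 ≈ 0.9264

0.93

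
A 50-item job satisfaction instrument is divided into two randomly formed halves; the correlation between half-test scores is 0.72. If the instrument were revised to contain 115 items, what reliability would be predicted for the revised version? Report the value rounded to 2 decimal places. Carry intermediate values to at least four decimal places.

Spearman-Brown correction (n = 2): r_full = 2·0.72/(1 + 0.72) = 0.8372
Length factor from 50 to 115 items: n = 115/50 = 2.3000
r_new = n·r_full / (1 + (n − 1)·r_full) = 1.9256 / 2.0884 ≈ 0.9220

0.92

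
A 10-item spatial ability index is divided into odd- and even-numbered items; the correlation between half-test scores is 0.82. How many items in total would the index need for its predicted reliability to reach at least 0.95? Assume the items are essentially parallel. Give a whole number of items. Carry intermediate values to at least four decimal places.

r_full = 2(0.82)/(1 + 0.82) = 0.9011
n = r_tgt(1 − r_full) / [r_full(1 − r_tgt)] = 0.95 × 0.0989 / (0.9011 × 0.05) ≈ 2.0853
Required items = 2.0853 × 10 = 20.85, so 21 items.

21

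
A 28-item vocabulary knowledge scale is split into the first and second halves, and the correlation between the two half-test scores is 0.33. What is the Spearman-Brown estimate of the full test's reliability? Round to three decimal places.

r_full = 2(0.33) / (1 + 0.33)
r_full = 0.6600 / 1.3300 ≈ 0.4962

0.496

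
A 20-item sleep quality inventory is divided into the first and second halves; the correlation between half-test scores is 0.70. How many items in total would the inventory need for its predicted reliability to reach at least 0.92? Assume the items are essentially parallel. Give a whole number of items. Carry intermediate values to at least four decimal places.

Corrected full-test reliability: r_full = 2 × 0.70 / (1 + 0.70) ≈ 0.8235
n = r_tgt(1 − r_full) / [r_full(1 − r_tgt)] = 0.92 × 0.1765 / (0.8235 × 0.08) ≈ 2.4648
Required items = 2.4648 × 20 = 49.30, so 50 items.

50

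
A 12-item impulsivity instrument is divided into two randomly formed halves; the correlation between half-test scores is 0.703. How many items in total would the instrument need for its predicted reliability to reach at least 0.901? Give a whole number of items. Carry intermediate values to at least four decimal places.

r_full = 2(0.703)/(1 + 0.703) = 0.8256
n = r_tgt(1 − r_full) / [r_full(1 − r_tgt)] = 0.901 × 0.1744 / (0.8256 × 0.099) ≈ 1.9225
Items = 1.9225 × 12 ≈ 23.07 → 24

24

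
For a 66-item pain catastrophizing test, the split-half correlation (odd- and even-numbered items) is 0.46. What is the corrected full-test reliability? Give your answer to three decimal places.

r_full = 2(0.46) / (1 + 0.46)
       = 0.9200 / 1.4600 = 0.6301

0.630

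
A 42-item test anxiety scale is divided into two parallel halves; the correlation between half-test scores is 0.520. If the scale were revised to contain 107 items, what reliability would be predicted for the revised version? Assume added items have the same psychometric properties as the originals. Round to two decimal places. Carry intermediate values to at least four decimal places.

0.85

First correct the split-half correlation to full-test reliability: r_full = 2 × 0.520 / (1 + 0.520) ≈ 0.6842
Then adjust to 107 items: n = 107/42 = 2.5476
r_new = n·r_full / (1 + (n − 1)·r_full) = 1.7431 / 2.0589 ≈ 0.8466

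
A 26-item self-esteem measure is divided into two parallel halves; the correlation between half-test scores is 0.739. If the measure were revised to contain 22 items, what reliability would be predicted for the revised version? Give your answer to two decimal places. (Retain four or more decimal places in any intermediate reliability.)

0.83

Spearman-Brown correction (n = 2): r_full = 2·0.739/(1 + 0.739) = 0.8499
Then adjust to 22 items: n = 22/26 = 0.8462
r_new = n·r_full / (1 + (n − 1)·r_full) = 0.7192 / 0.8693 ≈ 0.8273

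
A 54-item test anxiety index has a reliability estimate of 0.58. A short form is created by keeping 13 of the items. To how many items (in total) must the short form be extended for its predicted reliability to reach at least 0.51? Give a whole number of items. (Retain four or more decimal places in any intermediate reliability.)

Short-form reliability: n = 13/54 = 0.2407; r_13 = n·r/(1+(n−1)r) ≈ 0.2495
Length factor from the short form to reach 0.51: n' = 0.51(1 − 0.2495) / [0.2495(1 − 0.51)] ≈ 3.1308
Total items = 3.1308 × 13 = 40.70, rounded up to 41.

41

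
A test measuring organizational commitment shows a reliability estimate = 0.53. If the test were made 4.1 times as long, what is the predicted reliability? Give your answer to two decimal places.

r_new = 4.1·0.53 / [1 + (4.1 − 1)·0.53]
r_new = 2.1730 / 2.6430 ≈ 0.8222

0.82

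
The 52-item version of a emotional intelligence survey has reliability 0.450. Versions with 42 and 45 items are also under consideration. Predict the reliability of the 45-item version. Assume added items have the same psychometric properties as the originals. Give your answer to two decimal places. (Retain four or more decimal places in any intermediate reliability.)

Only the ratio of lengths matters: n = 45/52 = 0.8654
r_{45} = n·r / (1 + (n − 1)·r) = 0.3894 / 0.9394 ≈ 0.4145

0.41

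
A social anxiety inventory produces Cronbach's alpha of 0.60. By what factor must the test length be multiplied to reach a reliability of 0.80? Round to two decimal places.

2.67

Rearranging the Spearman-Brown formula for n,
n = r_target (1 − r_old) / [ r_old (1 − r_target) ]
n = 0.80 × (1 − 0.60) / [ 0.60 × (1 − 0.80) ]
n = 0.3200 / 0.1200 ≈ 2.6667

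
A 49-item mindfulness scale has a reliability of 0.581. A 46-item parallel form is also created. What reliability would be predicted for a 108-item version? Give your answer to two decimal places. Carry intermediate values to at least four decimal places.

0.75

Only the ratio of lengths matters: n = 108/49 = 2.2041
r_{108} = n·r / (1 + (n − 1)·r) = 1.2806 / 1.6996 ≈ 0.7535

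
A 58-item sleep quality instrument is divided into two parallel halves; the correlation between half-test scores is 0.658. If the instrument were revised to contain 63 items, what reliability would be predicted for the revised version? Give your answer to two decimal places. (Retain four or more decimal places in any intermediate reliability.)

0.81

Spearman-Brown correction (n = 2): r_full = 2·0.658/(1 + 0.658) = 0.7937
Length factor from 58 to 63 items: n = 63/58 = 1.0862
r_new = n·r_full / (1 + (n − 1)·r_full) = 0.8621 / 1.0684 ≈ 0.8069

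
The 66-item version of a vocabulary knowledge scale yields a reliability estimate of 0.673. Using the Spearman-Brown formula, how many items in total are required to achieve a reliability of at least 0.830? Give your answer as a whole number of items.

n = 0.830 × (1 − 0.673) / [ 0.673 × (1 − 0.830) ]
n = 0.271410 / 0.114410 ≈ 2.3723
So the test needs 2.3723 × 66 ≈ 156.57 items; rounding up, 157.

157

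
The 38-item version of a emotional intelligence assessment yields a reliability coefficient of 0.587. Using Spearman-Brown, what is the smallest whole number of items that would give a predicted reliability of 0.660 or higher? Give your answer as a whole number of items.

52

n = 0.660(1 − 0.587) / [0.587(1 − 0.660)]
  = 0.272580 / 0.199580 = 1.3658
1.3658 × 38 = 51.90 → 52 items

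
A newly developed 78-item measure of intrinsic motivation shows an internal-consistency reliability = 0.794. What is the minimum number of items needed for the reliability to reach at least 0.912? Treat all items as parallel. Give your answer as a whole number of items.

Invert Spearman-Brown to solve for n:
n = r*(1 − r) / [ r (1 − r*) ]
n = 0.912 × (1 − 0.794) / [ 0.794 × (1 − 0.912) ]
  = 0.187872 / 0.069872 = 2.6888
2.6888 × 78 = 209.73 → 210 items

210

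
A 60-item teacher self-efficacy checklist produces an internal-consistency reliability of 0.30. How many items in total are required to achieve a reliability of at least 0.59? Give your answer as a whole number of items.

Spearman-Brown solved for the length factor n:
n = r*(1 − r) / [ r (1 − r*) ]
n = [0.59 × 0.70] / [0.30 × 0.41]
n = 0.4130 / 0.1230 ≈ 3.3577
Items needed = n × 60 = 3.3577 × 60 ≈ 201.46 → round up to 202

202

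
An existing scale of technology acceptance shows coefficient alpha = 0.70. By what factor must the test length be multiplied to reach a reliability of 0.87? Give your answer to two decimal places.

Spearman-Brown solved for the length factor n:
n = r_target (1 − r_old) / [ r_old (1 − r_target) ]
n = 0.87(1 − 0.70) / [0.70(1 − 0.87)]
n = 0.2610 / 0.0910 ≈ 2.8681

2.87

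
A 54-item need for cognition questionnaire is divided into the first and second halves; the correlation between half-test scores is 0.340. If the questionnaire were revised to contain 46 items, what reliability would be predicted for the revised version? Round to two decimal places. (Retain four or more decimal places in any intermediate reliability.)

0.47

Full-test reliability from the split-half r: r_full = 2(0.340)/(1 + 0.340) = 0.5075
Then adjust to 46 items: n = 46/54 = 0.8519
r_new = n·r_full / (1 + (n − 1)·r_full) = 0.4323 / 0.9248 ≈ 0.4675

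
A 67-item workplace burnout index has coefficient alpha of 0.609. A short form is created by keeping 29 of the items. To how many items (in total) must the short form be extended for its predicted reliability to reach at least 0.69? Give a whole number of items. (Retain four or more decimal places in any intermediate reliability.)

96

First, r for the 29-item form: n = 29/67 = 0.4328, so r_29 = 0.4328·0.609/(1 + (0.4328 − 1)·0.609) = 0.4027
Then solve for n' with r_old = 0.4027, r_target = 0.69: n' = 0.69(1 − 0.4027)/[0.4027(1 − 0.69)] = 3.3014
Items = 3.3014 × 29 ≈ 95.74 → 96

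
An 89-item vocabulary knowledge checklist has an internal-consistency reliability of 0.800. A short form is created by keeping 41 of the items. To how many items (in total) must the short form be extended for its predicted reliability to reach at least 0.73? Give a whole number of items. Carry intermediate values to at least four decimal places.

Short-form reliability: n = 41/89 = 0.4607; r_41 = n·r/(1+(n−1)r) ≈ 0.6482
Then solve for n' with r_old = 0.6482, r_target = 0.73: n' = 0.73(1 − 0.6482)/[0.6482(1 − 0.73)] = 1.4674
Total items = 1.4674 × 41 = 60.16, rounded up to 61.

61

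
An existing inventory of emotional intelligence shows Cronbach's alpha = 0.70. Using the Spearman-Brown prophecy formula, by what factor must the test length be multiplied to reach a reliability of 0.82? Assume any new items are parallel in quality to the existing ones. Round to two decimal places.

n = 0.82 × (1 − 0.70) / [ 0.70 × (1 − 0.82) ]
n = 0.2460 / 0.1260 ≈ 1.9524

1.95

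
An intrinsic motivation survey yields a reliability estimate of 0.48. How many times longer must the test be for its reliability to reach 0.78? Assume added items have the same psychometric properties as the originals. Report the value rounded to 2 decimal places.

3.84

Spearman-Brown solved for the length factor n:
n = r*(1 − r) / [ r (1 − r*) ]
n = 0.78 × (1 − 0.48) / [ 0.48 × (1 − 0.78) ]
  = 0.4056 / 0.1056 = 3.8409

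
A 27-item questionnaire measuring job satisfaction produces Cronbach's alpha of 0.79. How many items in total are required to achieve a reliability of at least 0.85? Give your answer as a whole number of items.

41

n = 0.85(1 − 0.79) / [0.79(1 − 0.85)]
n = 0.1785 / 0.1185 ≈ 1.5063
So the test needs 1.5063 × 27 ≈ 40.67 items; rounding up, 41.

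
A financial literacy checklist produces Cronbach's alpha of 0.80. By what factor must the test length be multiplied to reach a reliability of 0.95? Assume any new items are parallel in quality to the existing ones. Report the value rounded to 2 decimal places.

4.75

n = 0.95(1 − 0.80) / [0.80(1 − 0.95)]
  = 0.1900 / 0.0400 = 4.7500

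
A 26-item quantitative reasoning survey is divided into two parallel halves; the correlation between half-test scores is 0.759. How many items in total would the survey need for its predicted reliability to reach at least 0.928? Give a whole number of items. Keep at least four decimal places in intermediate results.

r_full = 2(0.759)/(1 + 0.759) = 0.8630
Solve Spearman-Brown for n: n = 0.928(1 − 0.8630) / [0.8630(1 − 0.928)] = 2.0461
Required items = 2.0461 × 26 = 53.20, so 54 items.

54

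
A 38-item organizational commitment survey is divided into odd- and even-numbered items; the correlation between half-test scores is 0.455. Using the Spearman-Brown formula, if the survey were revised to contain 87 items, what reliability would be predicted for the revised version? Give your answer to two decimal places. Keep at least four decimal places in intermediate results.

First correct the split-half correlation to full-test reliability: r_full = 2 × 0.455 / (1 + 0.455) ≈ 0.6254
Length factor from 38 to 87 items: n = 87/38 = 2.2895
r_new = n·r_full / (1 + (n − 1)·r_full) = 1.4319 / 1.8065 ≈ 0.7926

0.79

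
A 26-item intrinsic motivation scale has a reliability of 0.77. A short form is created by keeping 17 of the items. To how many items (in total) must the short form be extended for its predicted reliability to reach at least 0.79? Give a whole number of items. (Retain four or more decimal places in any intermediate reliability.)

First, r for the 17-item form: n = 17/26 = 0.6538, so r_17 = 0.6538·0.77/(1 + (0.6538 − 1)·0.77) = 0.6864
Then solve for n' with r_old = 0.6864, r_target = 0.79: n' = 0.79(1 − 0.6864)/[0.6864(1 − 0.79)] = 1.7187
Total items = 1.7187 × 17 = 29.22, rounded up to 30.

30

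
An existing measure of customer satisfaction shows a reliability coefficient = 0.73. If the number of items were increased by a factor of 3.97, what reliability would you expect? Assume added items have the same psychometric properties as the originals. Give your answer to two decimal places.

Spearman-Brown: r_new = n·r / (1 + (n − 1)·r)
r_new = 3.97·0.73 / [1 + (3.97 − 1)·0.73]
     = 2.8981 / 3.1681 = 0.9148

0.91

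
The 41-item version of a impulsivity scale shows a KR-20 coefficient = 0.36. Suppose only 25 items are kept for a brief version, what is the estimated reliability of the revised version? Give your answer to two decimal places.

0.26

Length ratio n = 25/41 = 0.6098
r_new = 0.6098·0.36 / [1 + (0.6098 − 1)·0.36]
     = 0.2195 / 0.8595 = 0.2554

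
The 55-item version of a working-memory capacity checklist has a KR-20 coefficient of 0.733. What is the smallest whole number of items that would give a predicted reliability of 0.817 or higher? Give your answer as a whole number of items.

n = 0.817 × (1 − 0.733) / [ 0.733 × (1 − 0.817) ]
n = 0.218139 / 0.134139 ≈ 1.6262
Items needed = n × 55 = 1.6262 × 55 ≈ 89.44 → round up to 90

90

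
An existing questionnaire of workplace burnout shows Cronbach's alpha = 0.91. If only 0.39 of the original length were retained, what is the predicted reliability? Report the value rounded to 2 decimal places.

0.80

Spearman-Brown: r_new = n·r / (1 + (n − 1)·r)
r_new = (0.39 × 0.91) / (1 + (0.39 − 1) × 0.91)
r_new = 0.3549 / 0.4449 ≈ 0.7977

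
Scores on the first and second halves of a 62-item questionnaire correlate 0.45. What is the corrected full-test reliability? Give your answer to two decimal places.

Apply the Spearman-Brown correction with n = 2:
r_full = 2(0.45) / (1 + 0.45)
       = 0.9000 / 1.4500 = 0.6207

0.62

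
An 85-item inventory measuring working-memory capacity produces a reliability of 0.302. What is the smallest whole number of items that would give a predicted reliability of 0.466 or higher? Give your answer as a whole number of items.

172

n = 0.466(1 − 0.302) / [0.302(1 − 0.466)]
n = 0.325268 / 0.161268 ≈ 2.0169
2.0169 × 85 = 171.44 → 172 items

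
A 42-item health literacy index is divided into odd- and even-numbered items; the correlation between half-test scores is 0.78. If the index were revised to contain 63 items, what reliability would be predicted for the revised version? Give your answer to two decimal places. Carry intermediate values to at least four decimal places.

0.91

First correct the split-half correlation to full-test reliability: r_full = 2 × 0.78 / (1 + 0.78) ≈ 0.8764
Length factor from 42 to 63 items: n = 63/42 = 1.5000
r_new = n·r_full / (1 + (n − 1)·r_full) = 1.3146 / 1.4382 ≈ 0.9141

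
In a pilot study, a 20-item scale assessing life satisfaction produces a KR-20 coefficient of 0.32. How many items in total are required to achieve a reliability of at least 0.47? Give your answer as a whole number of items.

Invert Spearman-Brown to solve for n:
n = r_target (1 − r_old) / [ r_old (1 − r_target) ]
n = 0.47 × (1 − 0.32) / [ 0.32 × (1 − 0.47) ]
n = 0.3196 / 0.1696 ≈ 1.8844
So the test needs 1.8844 × 20 ≈ 37.69 items; rounding up, 38.

38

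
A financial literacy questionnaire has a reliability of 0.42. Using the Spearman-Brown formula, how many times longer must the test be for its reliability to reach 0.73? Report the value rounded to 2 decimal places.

3.73

n = 0.73 × (1 − 0.42) / [ 0.42 × (1 − 0.73) ]
  = 0.4234 / 0.1134 = 3.7337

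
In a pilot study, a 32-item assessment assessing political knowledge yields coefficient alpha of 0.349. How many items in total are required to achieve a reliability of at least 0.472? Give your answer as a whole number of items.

54

Spearman-Brown solved for the length factor n:
n = r_target (1 − r_old) / [ r_old (1 − r_target) ]
n = 0.472 × (1 − 0.349) / [ 0.349 × (1 − 0.472) ]
n = 0.307272 / 0.184272 ≈ 1.6675
1.6675 × 32 = 53.36 → 54 items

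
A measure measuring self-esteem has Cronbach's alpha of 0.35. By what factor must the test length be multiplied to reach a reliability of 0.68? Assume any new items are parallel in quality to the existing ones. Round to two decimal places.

n = 0.68 × (1 − 0.35) / [ 0.35 × (1 − 0.68) ]
n = 0.4420 / 0.1120 ≈ 3.9464

3.95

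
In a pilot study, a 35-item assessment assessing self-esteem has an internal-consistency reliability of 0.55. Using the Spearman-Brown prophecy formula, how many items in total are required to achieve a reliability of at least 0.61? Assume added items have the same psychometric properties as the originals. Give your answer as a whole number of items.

n = [0.61 × 0.45] / [0.55 × 0.39]
  = 0.2745 / 0.2145 = 1.2797
1.2797 × 35 = 44.79 → 45 items

45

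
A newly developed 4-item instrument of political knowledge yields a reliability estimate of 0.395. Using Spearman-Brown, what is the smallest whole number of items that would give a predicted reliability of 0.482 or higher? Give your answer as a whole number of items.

Rearranging the Spearman-Brown formula for n,
n = r_target (1 − r_old) / [ r_old (1 − r_target) ]
n = 0.482(1 − 0.395) / [0.395(1 − 0.482)]
n = 0.291610 / 0.204610 ≈ 1.4252
Items needed = n × 4 = 1.4252 × 4 ≈ 5.70 → round up to 6

6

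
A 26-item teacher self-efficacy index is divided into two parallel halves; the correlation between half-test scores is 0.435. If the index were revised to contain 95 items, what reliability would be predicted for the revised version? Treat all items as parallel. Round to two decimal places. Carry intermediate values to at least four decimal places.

Full-test reliability from the split-half r: r_full = 2(0.435)/(1 + 0.435) = 0.6063
Then adjust to 95 items: n = 95/26 = 3.6538
r_new = n·r_full / (1 + (n − 1)·r_full) = 2.2153 / 2.6090 ≈ 0.8491

0.85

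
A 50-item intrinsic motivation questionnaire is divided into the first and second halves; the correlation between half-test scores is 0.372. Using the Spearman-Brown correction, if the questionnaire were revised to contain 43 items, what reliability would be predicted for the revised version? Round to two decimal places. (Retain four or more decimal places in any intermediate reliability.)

First correct the split-half correlation to full-test reliability: r_full = 2 × 0.372 / (1 + 0.372) ≈ 0.5423
Length factor from 50 to 43 items: n = 43/50 = 0.8600
r_new = n·r_full / (1 + (n − 1)·r_full) = 0.4664 / 0.9241 ≈ 0.5047

0.50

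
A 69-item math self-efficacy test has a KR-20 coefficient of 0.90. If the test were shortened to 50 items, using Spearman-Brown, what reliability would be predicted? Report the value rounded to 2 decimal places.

n = 50/69 = 0.7246
Spearman-Brown: r_new = n·r / (1 + (n − 1)·r)
r_new = (0.7246 × 0.90) / (1 + (0.7246 − 1) × 0.90)
r_new = 0.6521 / 0.7521 ≈ 0.8670

0.87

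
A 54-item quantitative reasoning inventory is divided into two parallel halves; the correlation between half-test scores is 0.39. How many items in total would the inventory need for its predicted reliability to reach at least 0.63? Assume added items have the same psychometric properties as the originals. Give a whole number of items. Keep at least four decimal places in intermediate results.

72

Corrected full-test reliability: r_full = 2 × 0.39 / (1 + 0.39) ≈ 0.5612
n = r_tgt(1 − r_full) / [r_full(1 − r_tgt)] = 0.63 × 0.4388 / (0.5612 × 0.37) ≈ 1.3313
Required items = 1.3313 × 54 = 71.89, so 72 items.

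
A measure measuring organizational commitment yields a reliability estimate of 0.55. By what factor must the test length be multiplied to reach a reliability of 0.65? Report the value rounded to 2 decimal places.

n = [0.65 × 0.45] / [0.55 × 0.35]
  = 0.2925 / 0.1925 = 1.5195

1.52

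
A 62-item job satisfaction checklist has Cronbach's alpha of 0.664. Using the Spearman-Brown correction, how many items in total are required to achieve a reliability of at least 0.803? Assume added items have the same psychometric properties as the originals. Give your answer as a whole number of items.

n = 0.803(1 − 0.664) / [0.664(1 − 0.803)]
  = 0.269808 / 0.130808 = 2.0626
So the test needs 2.0626 × 62 ≈ 127.88 items; rounding up, 128.

128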